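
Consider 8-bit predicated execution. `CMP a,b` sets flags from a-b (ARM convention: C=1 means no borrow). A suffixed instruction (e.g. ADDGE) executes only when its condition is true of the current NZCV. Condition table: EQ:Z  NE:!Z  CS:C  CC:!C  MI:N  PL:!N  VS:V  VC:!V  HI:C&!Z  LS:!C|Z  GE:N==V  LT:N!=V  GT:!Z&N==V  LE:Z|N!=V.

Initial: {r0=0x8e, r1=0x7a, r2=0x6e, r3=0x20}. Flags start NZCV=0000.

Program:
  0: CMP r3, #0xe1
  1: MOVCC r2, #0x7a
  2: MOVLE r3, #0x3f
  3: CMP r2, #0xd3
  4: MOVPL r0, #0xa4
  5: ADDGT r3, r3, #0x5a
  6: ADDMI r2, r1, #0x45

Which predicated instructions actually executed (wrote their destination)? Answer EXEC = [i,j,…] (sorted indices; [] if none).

EXEC = [1,5,6]

[0] flags=0000 → (cmp)
[1] flags=0000 CC?T → r2=0x7a
[2] flags=0000 LE?F → skip
[3] flags=1001 → (cmp)
[4] flags=1001 PL?F → skip
[5] flags=1001 GT?T → r3=0x7a
[6] flags=1001 MI?T → r2=0xbf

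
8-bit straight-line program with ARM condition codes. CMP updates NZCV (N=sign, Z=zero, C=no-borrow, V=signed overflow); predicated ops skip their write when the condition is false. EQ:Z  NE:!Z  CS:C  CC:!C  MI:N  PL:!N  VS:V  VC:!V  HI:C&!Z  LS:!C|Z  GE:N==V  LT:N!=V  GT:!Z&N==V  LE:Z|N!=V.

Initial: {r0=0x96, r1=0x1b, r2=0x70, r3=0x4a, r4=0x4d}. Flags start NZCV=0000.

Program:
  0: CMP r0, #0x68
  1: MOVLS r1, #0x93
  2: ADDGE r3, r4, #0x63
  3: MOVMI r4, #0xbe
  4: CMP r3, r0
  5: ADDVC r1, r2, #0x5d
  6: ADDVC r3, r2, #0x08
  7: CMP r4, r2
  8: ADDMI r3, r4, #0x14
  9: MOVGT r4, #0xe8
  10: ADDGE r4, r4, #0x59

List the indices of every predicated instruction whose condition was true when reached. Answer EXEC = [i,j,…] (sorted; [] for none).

[0] flags=0011 → (cmp)
[1] flags=0011 LS?F → skip
[2] flags=0011 GE?F → skip
[3] flags=0011 MI?F → skip
[4] flags=1001 → (cmp)
[5] flags=1001 VC?F → skip
[6] flags=1001 VC?F → skip
[7] flags=1000 → (cmp)
[8] flags=1000 MI?T → r3=0x61
[9] flags=1000 GT?F → skip
[10] flags=1000 GE?F → skip

EXEC = [8]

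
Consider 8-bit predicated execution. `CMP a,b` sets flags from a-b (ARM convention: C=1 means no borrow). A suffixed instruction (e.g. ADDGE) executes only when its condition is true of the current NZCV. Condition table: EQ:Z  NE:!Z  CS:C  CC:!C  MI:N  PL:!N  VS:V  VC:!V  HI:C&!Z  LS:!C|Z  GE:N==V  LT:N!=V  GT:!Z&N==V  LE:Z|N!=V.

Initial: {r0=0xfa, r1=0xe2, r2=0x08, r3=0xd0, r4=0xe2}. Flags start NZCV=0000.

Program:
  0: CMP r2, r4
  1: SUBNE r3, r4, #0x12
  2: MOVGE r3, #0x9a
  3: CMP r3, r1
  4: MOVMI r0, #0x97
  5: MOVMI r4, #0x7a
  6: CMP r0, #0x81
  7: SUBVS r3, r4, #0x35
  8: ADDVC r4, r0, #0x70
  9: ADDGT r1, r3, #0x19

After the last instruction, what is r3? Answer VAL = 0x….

VAL = 0x9a

0: ✓ CMP  NZCV=0000
1: ✓ SUBNE  r3←0xd0
2: ✓ MOVGE  r3←0x9a
3: ✓ CMP  NZCV=1000
4: ✓ MOVMI  r0←0x97
5: ✓ MOVMI  r4←0x7a
6: ✓ CMP  NZCV=0010
7: · SUBVS
8: ✓ ADDVC  r4←0x07
9: ✓ ADDGT  r1←0xb3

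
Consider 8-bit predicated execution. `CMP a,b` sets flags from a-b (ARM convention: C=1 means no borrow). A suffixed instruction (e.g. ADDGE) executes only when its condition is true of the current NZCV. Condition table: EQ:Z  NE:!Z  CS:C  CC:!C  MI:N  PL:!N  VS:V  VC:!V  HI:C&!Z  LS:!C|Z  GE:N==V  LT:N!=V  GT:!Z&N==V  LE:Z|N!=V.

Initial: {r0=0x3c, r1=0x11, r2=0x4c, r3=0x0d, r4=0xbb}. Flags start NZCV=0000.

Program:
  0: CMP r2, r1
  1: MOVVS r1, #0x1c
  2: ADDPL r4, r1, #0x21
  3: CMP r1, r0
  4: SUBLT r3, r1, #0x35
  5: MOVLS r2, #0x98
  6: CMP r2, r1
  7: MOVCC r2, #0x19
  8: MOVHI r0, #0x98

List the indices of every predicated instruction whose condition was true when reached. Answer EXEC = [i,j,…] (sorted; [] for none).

EXEC = [2,4,5,8]

[0] flags=0010 → (cmp)
[1] flags=0010 VS?F → skip
[2] flags=0010 PL?T → r4=0x32
[3] flags=1000 → (cmp)
[4] flags=1000 LT?T → r3=0xdc
[5] flags=1000 LS?T → r2=0x98
[6] flags=1010 → (cmp)
[7] flags=1010 CC?F → skip
[8] flags=1010 HI?T → r0=0x98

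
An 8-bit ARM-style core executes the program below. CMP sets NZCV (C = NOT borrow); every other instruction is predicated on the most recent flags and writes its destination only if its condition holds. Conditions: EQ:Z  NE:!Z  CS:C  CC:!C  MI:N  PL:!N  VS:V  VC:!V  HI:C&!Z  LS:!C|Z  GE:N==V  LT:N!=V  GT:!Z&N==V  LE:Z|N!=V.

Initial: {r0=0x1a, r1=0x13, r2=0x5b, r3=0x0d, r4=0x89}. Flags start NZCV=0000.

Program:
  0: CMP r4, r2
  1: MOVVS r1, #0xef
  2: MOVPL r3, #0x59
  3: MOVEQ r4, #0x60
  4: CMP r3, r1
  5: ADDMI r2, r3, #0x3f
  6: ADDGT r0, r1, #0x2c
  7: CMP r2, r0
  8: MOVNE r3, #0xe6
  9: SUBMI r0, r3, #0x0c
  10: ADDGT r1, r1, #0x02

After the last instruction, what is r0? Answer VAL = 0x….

VAL = 0x1b

[0] flags=0011 → (cmp)
[1] flags=0011 VS?T → r1=0xef
[2] flags=0011 PL?T → r3=0x59
[3] flags=0011 EQ?F → skip
[4] flags=0000 → (cmp)
[5] flags=0000 MI?F → skip
[6] flags=0000 GT?T → r0=0x1b
[7] flags=0010 → (cmp)
[8] flags=0010 NE?T → r3=0xe6
[9] flags=0010 MI?F → skip
[10] flags=0010 GT?T → r1=0xf1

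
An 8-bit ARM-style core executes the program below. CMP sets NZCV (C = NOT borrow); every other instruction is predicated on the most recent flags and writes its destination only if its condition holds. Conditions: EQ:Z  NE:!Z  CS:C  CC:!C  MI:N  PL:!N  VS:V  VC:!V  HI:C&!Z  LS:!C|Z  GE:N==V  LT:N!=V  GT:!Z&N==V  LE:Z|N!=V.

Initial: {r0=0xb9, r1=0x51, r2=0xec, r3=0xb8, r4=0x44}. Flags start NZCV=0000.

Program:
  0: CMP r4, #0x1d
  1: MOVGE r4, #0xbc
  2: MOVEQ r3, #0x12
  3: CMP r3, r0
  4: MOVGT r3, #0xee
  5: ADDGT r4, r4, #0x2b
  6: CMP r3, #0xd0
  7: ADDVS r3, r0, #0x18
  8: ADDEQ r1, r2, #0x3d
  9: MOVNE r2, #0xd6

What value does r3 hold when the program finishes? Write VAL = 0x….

[0] flags=0010 → (cmp)
[1] flags=0010 GE?T → r4=0xbc
[2] flags=0010 EQ?F → skip
[3] flags=1000 → (cmp)
[4] flags=1000 GT?F → skip
[5] flags=1000 GT?F → skip
[6] flags=1000 → (cmp)
[7] flags=1000 VS?F → skip
[8] flags=1000 EQ?F → skip
[9] flags=1000 NE?T → r2=0xd6

VAL = 0xb8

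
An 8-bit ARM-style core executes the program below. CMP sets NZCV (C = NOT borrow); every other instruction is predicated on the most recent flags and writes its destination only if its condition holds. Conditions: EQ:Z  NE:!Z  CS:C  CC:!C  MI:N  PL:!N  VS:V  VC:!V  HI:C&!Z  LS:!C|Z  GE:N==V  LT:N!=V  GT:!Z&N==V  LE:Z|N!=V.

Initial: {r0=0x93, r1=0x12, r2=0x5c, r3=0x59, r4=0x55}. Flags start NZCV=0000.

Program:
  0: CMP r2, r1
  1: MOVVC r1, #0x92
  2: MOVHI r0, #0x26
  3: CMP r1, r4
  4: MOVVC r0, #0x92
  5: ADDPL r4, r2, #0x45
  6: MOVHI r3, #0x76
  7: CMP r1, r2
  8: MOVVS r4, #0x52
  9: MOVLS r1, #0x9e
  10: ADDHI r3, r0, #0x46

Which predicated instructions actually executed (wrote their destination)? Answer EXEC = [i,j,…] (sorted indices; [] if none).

[0] flags=0010 → (cmp)
[1] flags=0010 VC?T → r1=0x92
[2] flags=0010 HI?T → r0=0x26
[3] flags=0011 → (cmp)
[4] flags=0011 VC?F → skip
[5] flags=0011 PL?T → r4=0xa1
[6] flags=0011 HI?T → r3=0x76
[7] flags=0011 → (cmp)
[8] flags=0011 VS?T → r4=0x52
[9] flags=0011 LS?F → skip
[10] flags=0011 HI?T → r3=0x6c

EXEC = [1,2,5,6,8,10]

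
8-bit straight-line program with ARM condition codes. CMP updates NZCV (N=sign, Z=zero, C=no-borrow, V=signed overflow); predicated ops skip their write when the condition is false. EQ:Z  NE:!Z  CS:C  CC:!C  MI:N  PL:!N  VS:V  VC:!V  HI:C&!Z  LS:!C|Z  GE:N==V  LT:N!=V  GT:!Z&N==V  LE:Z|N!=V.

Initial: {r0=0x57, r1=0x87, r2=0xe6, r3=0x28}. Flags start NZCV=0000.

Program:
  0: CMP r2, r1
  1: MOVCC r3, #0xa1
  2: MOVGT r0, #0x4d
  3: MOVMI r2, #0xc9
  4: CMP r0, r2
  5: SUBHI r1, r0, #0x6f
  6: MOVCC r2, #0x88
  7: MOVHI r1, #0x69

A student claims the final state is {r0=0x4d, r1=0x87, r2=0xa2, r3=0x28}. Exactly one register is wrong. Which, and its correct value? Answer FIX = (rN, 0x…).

[0] flags=0010 → (cmp)
[1] flags=0010 CC?F → skip
[2] flags=0010 GT?T → r0=0x4d
[3] flags=0010 MI?F → skip
[4] flags=0000 → (cmp)
[5] flags=0000 HI?F → skip
[6] flags=0000 CC?T → r2=0x88
[7] flags=0000 HI?F → skip

FIX = (r2, 0x88)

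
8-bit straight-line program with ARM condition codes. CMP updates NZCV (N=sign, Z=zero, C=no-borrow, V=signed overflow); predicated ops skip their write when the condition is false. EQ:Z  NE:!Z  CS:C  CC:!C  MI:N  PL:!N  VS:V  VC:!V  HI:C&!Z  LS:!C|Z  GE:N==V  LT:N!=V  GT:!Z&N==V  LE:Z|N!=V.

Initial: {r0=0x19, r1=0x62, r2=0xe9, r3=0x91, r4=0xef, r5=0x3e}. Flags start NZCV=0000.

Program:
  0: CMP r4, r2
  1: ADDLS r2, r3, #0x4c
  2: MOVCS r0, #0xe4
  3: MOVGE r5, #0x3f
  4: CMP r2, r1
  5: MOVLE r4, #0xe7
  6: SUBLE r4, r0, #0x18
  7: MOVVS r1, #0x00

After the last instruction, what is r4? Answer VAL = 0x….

0: ✓ CMP  NZCV=0010
1: · ADDLS
2: ✓ MOVCS  r0←0xe4
3: ✓ MOVGE  r5←0x3f
4: ✓ CMP  NZCV=1010
5: ✓ MOVLE  r4←0xe7
6: ✓ SUBLE  r4←0xcc
7: · MOVVS

VAL = 0xcc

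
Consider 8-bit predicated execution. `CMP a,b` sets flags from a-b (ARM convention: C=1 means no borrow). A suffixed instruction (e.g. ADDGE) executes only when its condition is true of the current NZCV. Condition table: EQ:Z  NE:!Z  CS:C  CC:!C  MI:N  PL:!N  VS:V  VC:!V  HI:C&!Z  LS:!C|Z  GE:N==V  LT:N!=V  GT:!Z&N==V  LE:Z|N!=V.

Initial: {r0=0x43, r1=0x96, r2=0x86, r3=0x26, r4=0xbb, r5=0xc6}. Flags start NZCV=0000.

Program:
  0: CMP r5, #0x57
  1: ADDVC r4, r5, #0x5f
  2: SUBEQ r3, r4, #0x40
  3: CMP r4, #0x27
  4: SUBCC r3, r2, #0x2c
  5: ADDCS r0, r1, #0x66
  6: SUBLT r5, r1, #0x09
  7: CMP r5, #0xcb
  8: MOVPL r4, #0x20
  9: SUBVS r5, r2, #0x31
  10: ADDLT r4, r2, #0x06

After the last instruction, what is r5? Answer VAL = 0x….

VAL = 0x8d

0: ✓ CMP  NZCV=0011
1: · ADDVC
2: · SUBEQ
3: ✓ CMP  NZCV=1010
4: · SUBCC
5: ✓ ADDCS  r0←0xfc
6: ✓ SUBLT  r5←0x8d
7: ✓ CMP  NZCV=1000
8: · MOVPL
9: · SUBVS
10: ✓ ADDLT  r4←0x8c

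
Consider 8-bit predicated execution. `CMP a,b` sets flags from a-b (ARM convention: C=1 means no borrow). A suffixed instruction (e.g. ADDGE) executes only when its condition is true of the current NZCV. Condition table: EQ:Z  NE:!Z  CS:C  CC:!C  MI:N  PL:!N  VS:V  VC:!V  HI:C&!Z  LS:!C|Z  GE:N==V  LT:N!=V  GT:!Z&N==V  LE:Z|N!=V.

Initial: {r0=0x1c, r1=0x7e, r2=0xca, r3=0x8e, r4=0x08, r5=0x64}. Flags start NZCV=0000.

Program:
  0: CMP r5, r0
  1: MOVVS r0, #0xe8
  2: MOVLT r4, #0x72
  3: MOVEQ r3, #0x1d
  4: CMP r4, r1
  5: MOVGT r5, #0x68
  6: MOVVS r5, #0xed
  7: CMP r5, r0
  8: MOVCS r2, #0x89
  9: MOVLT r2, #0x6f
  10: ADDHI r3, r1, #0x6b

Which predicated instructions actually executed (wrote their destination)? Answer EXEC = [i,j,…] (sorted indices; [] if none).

[0] flags=0010 → (cmp)
[1] flags=0010 VS?F → skip
[2] flags=0010 LT?F → skip
[3] flags=0010 EQ?F → skip
[4] flags=1000 → (cmp)
[5] flags=1000 GT?F → skip
[6] flags=1000 VS?F → skip
[7] flags=0010 → (cmp)
[8] flags=0010 CS?T → r2=0x89
[9] flags=0010 LT?F → skip
[10] flags=0010 HI?T → r3=0xe9

EXEC = [8,10]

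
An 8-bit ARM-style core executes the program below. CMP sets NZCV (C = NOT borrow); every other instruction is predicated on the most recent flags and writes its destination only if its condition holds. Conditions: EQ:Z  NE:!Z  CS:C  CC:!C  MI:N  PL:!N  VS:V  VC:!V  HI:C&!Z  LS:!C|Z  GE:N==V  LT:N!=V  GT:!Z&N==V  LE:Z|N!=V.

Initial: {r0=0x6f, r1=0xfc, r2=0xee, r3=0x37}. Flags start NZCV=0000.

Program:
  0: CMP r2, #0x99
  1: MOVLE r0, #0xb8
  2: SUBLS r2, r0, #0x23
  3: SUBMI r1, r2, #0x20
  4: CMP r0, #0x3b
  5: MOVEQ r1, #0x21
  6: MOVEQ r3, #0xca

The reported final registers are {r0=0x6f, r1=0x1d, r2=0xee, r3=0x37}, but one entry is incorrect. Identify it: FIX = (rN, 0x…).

FIX = (r1, 0xfc)

[0] flags=0010 → (cmp)
[1] flags=0010 LE?F → skip
[2] flags=0010 LS?F → skip
[3] flags=0010 MI?F → skip
[4] flags=0010 → (cmp)
[5] flags=0010 EQ?F → skip
[6] flags=0010 EQ?F → skip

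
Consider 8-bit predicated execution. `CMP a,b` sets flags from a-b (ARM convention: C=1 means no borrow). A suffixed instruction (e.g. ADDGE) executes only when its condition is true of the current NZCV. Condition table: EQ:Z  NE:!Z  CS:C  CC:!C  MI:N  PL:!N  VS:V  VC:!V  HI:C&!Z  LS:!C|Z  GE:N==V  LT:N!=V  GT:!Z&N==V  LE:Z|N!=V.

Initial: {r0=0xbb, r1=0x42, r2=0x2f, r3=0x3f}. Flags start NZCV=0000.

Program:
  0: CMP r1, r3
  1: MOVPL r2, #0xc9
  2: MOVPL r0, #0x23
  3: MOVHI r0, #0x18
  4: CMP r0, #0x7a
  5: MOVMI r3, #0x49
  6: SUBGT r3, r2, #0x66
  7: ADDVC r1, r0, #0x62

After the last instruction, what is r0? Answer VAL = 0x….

VAL = 0x18

[0] flags=0010 → (cmp)
[1] flags=0010 PL?T → r2=0xc9
[2] flags=0010 PL?T → r0=0x23
[3] flags=0010 HI?T → r0=0x18
[4] flags=1000 → (cmp)
[5] flags=1000 MI?T → r3=0x49
[6] flags=1000 GT?F → skip
[7] flags=1000 VC?T → r1=0x7a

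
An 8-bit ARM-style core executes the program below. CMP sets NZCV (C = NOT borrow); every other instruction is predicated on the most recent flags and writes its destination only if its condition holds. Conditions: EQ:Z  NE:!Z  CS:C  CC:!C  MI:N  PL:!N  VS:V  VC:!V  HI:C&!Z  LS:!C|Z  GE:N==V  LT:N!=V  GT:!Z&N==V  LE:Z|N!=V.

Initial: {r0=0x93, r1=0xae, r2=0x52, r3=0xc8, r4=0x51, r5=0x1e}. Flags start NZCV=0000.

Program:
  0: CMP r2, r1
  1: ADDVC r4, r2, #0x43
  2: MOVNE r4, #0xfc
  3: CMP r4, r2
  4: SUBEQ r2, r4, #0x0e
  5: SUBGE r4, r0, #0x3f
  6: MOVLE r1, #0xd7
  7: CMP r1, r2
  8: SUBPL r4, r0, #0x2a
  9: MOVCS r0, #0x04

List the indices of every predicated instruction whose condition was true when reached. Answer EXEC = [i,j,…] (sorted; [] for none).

EXEC = [2,6,9]

0: ✓ CMP  NZCV=1001
1: · ADDVC
2: ✓ MOVNE  r4←0xfc
3: ✓ CMP  NZCV=1010
4: · SUBEQ
5: · SUBGE
6: ✓ MOVLE  r1←0xd7
7: ✓ CMP  NZCV=1010
8: · SUBPL
9: ✓ MOVCS  r0←0x04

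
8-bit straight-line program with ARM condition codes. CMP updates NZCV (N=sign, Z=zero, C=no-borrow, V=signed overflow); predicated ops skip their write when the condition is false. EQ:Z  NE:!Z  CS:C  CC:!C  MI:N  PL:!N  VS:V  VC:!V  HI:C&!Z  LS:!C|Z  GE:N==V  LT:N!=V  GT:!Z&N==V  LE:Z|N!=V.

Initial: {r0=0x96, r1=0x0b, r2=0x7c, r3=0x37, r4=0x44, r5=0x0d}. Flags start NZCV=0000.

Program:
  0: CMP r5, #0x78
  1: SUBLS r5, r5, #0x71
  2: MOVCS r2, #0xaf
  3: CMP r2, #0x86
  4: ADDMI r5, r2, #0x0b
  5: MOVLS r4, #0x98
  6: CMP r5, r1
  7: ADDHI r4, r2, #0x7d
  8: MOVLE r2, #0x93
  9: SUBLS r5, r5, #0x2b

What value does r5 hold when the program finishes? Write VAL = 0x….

VAL = 0x87

[0] flags=1000 → (cmp)
[1] flags=1000 LS?T → r5=0x9c
[2] flags=1000 CS?F → skip
[3] flags=1001 → (cmp)
[4] flags=1001 MI?T → r5=0x87
[5] flags=1001 LS?T → r4=0x98
[6] flags=0011 → (cmp)
[7] flags=0011 HI?T → r4=0xf9
[8] flags=0011 LE?T → r2=0x93
[9] flags=0011 LS?F → skip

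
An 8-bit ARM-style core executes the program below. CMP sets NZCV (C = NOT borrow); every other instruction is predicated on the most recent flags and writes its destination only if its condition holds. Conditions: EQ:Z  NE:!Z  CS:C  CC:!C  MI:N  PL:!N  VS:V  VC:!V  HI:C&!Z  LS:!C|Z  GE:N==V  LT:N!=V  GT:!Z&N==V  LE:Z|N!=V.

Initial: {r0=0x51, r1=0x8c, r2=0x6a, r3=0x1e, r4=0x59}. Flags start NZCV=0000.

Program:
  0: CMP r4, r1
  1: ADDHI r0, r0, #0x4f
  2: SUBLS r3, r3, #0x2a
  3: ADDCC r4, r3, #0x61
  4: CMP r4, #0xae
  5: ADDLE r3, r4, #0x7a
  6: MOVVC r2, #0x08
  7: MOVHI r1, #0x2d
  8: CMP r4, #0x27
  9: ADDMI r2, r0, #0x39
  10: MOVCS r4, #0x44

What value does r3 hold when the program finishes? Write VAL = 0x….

[0] flags=1001 → (cmp)
[1] flags=1001 HI?F → skip
[2] flags=1001 LS?T → r3=0xf4
[3] flags=1001 CC?T → r4=0x55
[4] flags=1001 → (cmp)
[5] flags=1001 LE?F → skip
[6] flags=1001 VC?F → skip
[7] flags=1001 HI?F → skip
[8] flags=0010 → (cmp)
[9] flags=0010 MI?F → skip
[10] flags=0010 CS?T → r4=0x44

VAL = 0xf4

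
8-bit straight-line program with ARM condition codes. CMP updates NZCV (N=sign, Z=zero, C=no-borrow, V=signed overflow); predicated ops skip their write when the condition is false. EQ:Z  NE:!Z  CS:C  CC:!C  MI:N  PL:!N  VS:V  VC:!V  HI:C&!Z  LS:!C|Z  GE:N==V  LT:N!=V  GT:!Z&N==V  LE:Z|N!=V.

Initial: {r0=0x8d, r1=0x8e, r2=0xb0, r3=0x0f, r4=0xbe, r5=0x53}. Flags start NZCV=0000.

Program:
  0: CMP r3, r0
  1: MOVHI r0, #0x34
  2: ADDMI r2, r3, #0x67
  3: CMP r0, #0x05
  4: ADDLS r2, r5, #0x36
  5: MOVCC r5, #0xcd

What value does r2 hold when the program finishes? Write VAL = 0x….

[0] flags=1001 → (cmp)
[1] flags=1001 HI?F → skip
[2] flags=1001 MI?T → r2=0x76
[3] flags=1010 → (cmp)
[4] flags=1010 LS?F → skip
[5] flags=1010 CC?F → skip

VAL = 0x76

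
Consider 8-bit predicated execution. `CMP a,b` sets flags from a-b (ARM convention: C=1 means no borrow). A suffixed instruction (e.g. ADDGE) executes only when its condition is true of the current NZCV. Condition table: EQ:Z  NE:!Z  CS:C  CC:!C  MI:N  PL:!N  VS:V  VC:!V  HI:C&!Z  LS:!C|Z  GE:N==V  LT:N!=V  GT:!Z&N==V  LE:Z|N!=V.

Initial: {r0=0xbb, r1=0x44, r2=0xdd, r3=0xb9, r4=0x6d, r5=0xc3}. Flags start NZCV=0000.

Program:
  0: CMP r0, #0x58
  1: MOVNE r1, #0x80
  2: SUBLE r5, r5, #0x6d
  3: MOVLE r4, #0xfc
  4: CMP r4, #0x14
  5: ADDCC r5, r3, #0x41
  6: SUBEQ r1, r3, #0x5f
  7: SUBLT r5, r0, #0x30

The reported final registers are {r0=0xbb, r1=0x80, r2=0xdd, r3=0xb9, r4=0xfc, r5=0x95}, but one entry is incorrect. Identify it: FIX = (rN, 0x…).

[0] flags=0011 → (cmp)
[1] flags=0011 NE?T → r1=0x80
[2] flags=0011 LE?T → r5=0x56
[3] flags=0011 LE?T → r4=0xfc
[4] flags=1010 → (cmp)
[5] flags=1010 CC?F → skip
[6] flags=1010 EQ?F → skip
[7] flags=1010 LT?T → r5=0x8b

FIX = (r5, 0x8b)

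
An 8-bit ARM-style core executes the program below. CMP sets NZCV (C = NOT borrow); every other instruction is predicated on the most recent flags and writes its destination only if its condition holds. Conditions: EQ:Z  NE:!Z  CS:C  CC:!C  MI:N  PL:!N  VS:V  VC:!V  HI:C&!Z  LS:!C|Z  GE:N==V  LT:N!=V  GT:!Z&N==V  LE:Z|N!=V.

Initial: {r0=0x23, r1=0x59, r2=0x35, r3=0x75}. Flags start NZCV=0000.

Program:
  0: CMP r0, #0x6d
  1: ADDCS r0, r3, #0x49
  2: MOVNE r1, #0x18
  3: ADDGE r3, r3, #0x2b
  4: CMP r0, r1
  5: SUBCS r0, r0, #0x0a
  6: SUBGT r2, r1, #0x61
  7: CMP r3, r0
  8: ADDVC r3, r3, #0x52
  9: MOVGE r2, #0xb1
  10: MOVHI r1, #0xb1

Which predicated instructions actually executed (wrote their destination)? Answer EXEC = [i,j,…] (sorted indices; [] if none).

EXEC = [2,5,6,8,9,10]

[0] flags=1000 → (cmp)
[1] flags=1000 CS?F → skip
[2] flags=1000 NE?T → r1=0x18
[3] flags=1000 GE?F → skip
[4] flags=0010 → (cmp)
[5] flags=0010 CS?T → r0=0x19
[6] flags=0010 GT?T → r2=0xb7
[7] flags=0010 → (cmp)
[8] flags=0010 VC?T → r3=0xc7
[9] flags=0010 GE?T → r2=0xb1
[10] flags=0010 HI?T → r1=0xb1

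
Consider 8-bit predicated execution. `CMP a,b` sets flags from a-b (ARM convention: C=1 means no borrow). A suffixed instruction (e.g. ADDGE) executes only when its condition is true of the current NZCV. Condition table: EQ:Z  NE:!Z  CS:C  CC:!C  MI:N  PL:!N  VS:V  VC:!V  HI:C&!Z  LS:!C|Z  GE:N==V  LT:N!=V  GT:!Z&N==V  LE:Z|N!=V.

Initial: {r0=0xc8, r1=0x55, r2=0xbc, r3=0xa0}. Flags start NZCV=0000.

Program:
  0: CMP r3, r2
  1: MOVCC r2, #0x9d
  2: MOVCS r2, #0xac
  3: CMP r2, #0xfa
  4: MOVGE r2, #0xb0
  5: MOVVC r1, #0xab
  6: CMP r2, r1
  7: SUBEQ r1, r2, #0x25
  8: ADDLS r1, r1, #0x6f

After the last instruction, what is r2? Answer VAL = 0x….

[0] flags=1000 → (cmp)
[1] flags=1000 CC?T → r2=0x9d
[2] flags=1000 CS?F → skip
[3] flags=1000 → (cmp)
[4] flags=1000 GE?F → skip
[5] flags=1000 VC?T → r1=0xab
[6] flags=1000 → (cmp)
[7] flags=1000 EQ?F → skip
[8] flags=1000 LS?T → r1=0x1a

VAL = 0x9d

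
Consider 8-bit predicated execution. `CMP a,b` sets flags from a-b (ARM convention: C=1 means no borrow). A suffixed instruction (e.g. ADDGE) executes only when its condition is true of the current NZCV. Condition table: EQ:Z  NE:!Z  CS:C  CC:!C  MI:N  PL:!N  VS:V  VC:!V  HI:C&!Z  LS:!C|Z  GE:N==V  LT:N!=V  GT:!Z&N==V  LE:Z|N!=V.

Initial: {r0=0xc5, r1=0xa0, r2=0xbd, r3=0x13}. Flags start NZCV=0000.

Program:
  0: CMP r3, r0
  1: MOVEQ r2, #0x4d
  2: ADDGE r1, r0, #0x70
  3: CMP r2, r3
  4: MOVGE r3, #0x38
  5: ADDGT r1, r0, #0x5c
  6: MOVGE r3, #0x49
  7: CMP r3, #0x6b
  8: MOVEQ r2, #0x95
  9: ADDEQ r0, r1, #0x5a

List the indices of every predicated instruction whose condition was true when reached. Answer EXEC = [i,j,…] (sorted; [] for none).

EXEC = [2]

[0] flags=0000 → (cmp)
[1] flags=0000 EQ?F → skip
[2] flags=0000 GE?T → r1=0x35
[3] flags=1010 → (cmp)
[4] flags=1010 GE?F → skip
[5] flags=1010 GT?F → skip
[6] flags=1010 GE?F → skip
[7] flags=1000 → (cmp)
[8] flags=1000 EQ?F → skip
[9] flags=1000 EQ?F → skip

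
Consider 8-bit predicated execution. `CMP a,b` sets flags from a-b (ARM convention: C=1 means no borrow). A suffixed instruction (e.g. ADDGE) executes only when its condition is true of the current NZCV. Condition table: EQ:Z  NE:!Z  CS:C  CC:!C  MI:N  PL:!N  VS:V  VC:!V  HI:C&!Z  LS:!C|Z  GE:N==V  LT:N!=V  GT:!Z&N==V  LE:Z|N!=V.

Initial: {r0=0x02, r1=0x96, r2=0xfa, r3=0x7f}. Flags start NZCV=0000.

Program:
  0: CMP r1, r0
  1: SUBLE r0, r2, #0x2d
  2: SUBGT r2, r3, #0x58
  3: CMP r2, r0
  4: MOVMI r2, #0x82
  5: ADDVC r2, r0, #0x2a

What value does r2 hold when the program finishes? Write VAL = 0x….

0: ✓ CMP  NZCV=1010
1: ✓ SUBLE  r0←0xcd
2: · SUBGT
3: ✓ CMP  NZCV=0010
4: · MOVMI
5: ✓ ADDVC  r2←0xf7

VAL = 0xf7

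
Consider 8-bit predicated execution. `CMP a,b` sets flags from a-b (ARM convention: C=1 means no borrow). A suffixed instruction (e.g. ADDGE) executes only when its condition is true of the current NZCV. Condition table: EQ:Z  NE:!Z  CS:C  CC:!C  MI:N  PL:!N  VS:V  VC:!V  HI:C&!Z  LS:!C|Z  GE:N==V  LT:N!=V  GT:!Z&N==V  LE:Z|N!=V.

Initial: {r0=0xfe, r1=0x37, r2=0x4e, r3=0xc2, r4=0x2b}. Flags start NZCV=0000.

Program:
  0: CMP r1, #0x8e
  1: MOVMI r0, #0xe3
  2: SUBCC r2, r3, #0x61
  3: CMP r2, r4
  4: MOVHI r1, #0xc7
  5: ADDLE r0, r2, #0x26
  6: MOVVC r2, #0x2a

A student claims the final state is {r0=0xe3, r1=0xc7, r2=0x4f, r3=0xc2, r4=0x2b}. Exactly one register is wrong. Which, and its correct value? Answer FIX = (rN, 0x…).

FIX = (r2, 0x2a)

[0] flags=1001 → (cmp)
[1] flags=1001 MI?T → r0=0xe3
[2] flags=1001 CC?T → r2=0x61
[3] flags=0010 → (cmp)
[4] flags=0010 HI?T → r1=0xc7
[5] flags=0010 LE?F → skip
[6] flags=0010 VC?T → r2=0x2a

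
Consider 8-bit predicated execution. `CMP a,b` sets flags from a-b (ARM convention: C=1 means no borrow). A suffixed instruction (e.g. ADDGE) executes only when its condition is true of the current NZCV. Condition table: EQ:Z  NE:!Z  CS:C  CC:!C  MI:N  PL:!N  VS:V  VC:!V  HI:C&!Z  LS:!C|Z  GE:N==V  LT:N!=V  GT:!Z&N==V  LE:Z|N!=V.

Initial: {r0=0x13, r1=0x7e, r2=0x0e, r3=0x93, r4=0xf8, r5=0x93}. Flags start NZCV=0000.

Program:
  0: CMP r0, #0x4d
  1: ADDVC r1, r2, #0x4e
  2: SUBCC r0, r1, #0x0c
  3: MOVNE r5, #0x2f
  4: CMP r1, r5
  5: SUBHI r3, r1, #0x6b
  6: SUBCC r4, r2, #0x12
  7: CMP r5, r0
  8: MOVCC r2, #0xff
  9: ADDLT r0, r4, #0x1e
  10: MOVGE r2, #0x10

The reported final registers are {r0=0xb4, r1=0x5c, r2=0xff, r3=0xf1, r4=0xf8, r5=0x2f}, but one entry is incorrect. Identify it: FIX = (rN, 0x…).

FIX = (r0, 0x16)

0: ✓ CMP  NZCV=1000
1: ✓ ADDVC  r1←0x5c
2: ✓ SUBCC  r0←0x50
3: ✓ MOVNE  r5←0x2f
4: ✓ CMP  NZCV=0010
5: ✓ SUBHI  r3←0xf1
6: · SUBCC
7: ✓ CMP  NZCV=1000
8: ✓ MOVCC  r2←0xff
9: ✓ ADDLT  r0←0x16
10: · MOVGE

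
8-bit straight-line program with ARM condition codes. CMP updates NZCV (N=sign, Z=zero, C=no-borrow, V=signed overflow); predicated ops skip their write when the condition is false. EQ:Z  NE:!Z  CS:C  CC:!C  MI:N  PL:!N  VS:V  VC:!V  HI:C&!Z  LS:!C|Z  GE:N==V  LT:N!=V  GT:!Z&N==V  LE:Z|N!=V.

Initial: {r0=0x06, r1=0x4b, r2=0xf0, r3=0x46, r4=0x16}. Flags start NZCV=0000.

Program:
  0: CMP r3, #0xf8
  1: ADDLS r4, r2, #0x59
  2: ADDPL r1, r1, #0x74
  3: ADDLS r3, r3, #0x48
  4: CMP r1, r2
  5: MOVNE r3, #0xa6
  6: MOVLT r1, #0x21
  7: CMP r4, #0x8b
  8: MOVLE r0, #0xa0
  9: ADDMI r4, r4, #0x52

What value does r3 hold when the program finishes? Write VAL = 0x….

[0] flags=0000 → (cmp)
[1] flags=0000 LS?T → r4=0x49
[2] flags=0000 PL?T → r1=0xbf
[3] flags=0000 LS?T → r3=0x8e
[4] flags=1000 → (cmp)
[5] flags=1000 NE?T → r3=0xa6
[6] flags=1000 LT?T → r1=0x21
[7] flags=1001 → (cmp)
[8] flags=1001 LE?F → skip
[9] flags=1001 MI?T → r4=0x9b

VAL = 0xa6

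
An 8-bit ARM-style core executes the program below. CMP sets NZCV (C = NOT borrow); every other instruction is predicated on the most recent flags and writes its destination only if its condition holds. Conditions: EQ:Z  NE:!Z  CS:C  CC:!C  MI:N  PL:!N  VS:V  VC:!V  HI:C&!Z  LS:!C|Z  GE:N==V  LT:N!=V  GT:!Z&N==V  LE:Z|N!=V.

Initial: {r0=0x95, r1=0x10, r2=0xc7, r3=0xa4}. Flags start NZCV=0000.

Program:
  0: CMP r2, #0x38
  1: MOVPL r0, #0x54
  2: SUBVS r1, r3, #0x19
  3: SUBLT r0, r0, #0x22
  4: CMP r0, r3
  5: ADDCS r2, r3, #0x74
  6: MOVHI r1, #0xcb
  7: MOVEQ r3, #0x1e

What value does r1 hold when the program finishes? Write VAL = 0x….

VAL = 0x10

0: ✓ CMP  NZCV=1010
1: · MOVPL
2: · SUBVS
3: ✓ SUBLT  r0←0x73
4: ✓ CMP  NZCV=1001
5: · ADDCS
6: · MOVHI
7: · MOVEQ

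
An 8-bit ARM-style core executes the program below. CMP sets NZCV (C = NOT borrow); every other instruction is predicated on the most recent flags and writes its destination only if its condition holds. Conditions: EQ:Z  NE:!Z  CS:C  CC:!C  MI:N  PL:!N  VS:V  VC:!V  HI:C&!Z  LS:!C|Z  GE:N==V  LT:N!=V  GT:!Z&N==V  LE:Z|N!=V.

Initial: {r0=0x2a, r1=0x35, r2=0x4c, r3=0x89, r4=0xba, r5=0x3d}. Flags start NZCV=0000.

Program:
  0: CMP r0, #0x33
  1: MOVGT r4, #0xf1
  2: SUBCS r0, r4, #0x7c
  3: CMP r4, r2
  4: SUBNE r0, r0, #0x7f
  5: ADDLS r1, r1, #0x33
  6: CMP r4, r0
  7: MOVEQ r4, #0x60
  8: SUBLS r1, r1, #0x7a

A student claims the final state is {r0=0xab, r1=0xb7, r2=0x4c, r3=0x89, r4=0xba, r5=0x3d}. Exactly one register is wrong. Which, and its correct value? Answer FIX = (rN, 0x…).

0: ✓ CMP  NZCV=1000
1: · MOVGT
2: · SUBCS
3: ✓ CMP  NZCV=0011
4: ✓ SUBNE  r0←0xab
5: · ADDLS
6: ✓ CMP  NZCV=0010
7: · MOVEQ
8: · SUBLS

FIX = (r1, 0x35)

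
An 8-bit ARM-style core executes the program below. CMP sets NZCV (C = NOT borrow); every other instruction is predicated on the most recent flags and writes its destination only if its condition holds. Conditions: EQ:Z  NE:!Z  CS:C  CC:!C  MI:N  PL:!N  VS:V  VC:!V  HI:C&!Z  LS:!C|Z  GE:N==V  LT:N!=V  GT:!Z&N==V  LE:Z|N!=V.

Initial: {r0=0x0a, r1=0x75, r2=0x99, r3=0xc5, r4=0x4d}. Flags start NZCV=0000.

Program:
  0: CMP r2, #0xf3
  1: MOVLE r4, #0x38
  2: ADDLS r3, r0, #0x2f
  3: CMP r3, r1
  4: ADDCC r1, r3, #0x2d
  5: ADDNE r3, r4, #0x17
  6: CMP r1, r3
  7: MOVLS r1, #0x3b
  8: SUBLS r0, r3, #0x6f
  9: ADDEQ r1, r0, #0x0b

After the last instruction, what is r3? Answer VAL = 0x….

[0] flags=1000 → (cmp)
[1] flags=1000 LE?T → r4=0x38
[2] flags=1000 LS?T → r3=0x39
[3] flags=1000 → (cmp)
[4] flags=1000 CC?T → r1=0x66
[5] flags=1000 NE?T → r3=0x4f
[6] flags=0010 → (cmp)
[7] flags=0010 LS?F → skip
[8] flags=0010 LS?F → skip
[9] flags=0010 EQ?F → skip

VAL = 0x4f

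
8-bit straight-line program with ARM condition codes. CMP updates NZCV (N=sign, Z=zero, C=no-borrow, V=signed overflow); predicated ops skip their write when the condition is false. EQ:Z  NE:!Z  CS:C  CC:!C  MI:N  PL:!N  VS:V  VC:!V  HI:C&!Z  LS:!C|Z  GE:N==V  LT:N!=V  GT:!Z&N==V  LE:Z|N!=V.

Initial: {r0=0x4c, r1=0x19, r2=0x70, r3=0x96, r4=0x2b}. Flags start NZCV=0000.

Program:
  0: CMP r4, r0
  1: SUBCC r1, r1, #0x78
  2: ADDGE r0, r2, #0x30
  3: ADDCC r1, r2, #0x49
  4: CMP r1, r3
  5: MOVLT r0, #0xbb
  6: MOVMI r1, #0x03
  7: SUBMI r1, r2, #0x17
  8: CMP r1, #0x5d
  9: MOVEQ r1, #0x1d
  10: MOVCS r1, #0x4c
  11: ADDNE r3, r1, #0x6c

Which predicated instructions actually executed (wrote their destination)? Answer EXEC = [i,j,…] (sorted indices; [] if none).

0: ✓ CMP  NZCV=1000
1: ✓ SUBCC  r1←0xa1
2: · ADDGE
3: ✓ ADDCC  r1←0xb9
4: ✓ CMP  NZCV=0010
5: · MOVLT
6: · MOVMI
7: · SUBMI
8: ✓ CMP  NZCV=0011
9: · MOVEQ
10: ✓ MOVCS  r1←0x4c
11: ✓ ADDNE  r3←0xb8

EXEC = [1,3,10,11]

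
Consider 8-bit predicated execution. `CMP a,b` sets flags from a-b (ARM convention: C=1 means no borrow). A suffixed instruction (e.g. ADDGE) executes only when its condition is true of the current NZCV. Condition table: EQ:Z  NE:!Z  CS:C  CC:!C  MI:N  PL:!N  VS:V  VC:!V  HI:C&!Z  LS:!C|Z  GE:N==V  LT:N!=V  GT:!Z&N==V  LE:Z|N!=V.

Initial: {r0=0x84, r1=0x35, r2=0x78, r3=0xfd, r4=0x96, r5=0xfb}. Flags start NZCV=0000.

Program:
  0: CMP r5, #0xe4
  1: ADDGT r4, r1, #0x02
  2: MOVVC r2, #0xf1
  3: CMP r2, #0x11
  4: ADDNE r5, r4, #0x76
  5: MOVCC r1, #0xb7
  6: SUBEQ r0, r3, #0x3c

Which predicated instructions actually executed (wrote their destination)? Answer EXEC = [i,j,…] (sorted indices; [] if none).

EXEC = [1,2,4]

0: ✓ CMP  NZCV=0010
1: ✓ ADDGT  r4←0x37
2: ✓ MOVVC  r2←0xf1
3: ✓ CMP  NZCV=1010
4: ✓ ADDNE  r5←0xad
5: · MOVCC
6: · SUBEQ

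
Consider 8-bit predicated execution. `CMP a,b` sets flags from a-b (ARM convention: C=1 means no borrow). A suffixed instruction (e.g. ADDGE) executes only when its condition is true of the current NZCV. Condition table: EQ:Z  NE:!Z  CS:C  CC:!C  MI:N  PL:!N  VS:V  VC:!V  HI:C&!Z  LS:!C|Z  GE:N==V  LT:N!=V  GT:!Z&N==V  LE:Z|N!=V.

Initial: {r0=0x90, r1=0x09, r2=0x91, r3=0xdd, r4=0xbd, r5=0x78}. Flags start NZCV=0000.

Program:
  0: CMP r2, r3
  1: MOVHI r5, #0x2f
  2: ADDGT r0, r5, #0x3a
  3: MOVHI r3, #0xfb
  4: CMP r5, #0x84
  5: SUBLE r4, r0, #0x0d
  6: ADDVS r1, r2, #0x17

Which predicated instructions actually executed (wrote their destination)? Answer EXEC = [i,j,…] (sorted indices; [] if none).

0: ✓ CMP  NZCV=1000
1: · MOVHI
2: · ADDGT
3: · MOVHI
4: ✓ CMP  NZCV=1001
5: · SUBLE
6: ✓ ADDVS  r1←0xa8

EXEC = [6]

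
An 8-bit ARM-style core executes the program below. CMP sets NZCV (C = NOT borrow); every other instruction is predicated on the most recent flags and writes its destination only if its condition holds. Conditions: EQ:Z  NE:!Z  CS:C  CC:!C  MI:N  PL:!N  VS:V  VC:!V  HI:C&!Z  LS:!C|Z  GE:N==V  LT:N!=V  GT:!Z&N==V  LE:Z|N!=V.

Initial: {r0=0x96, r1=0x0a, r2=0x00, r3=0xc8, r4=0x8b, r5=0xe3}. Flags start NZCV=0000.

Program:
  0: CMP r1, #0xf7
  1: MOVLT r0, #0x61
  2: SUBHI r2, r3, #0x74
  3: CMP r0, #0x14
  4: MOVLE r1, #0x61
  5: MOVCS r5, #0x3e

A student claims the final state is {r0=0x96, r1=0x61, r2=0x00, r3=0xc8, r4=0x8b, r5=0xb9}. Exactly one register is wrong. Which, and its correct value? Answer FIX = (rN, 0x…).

0: ✓ CMP  NZCV=0000
1: · MOVLT
2: · SUBHI
3: ✓ CMP  NZCV=1010
4: ✓ MOVLE  r1←0x61
5: ✓ MOVCS  r5←0x3e

FIX = (r5, 0x3e)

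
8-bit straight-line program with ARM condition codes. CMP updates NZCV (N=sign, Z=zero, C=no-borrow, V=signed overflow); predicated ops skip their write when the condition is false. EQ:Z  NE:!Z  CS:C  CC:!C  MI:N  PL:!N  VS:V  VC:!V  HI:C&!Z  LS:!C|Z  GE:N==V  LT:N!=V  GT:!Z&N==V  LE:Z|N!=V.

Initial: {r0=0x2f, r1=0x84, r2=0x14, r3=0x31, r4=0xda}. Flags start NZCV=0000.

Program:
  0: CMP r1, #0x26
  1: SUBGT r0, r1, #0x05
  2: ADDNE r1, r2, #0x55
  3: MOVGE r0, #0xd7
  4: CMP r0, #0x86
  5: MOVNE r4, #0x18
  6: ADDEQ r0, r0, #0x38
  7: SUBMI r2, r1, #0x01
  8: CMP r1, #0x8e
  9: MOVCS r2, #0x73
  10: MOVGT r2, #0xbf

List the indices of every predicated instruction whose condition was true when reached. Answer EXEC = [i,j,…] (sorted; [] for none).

0: ✓ CMP  NZCV=0011
1: · SUBGT
2: ✓ ADDNE  r1←0x69
3: · MOVGE
4: ✓ CMP  NZCV=1001
5: ✓ MOVNE  r4←0x18
6: · ADDEQ
7: ✓ SUBMI  r2←0x68
8: ✓ CMP  NZCV=1001
9: · MOVCS
10: ✓ MOVGT  r2←0xbf

EXEC = [2,5,7,10]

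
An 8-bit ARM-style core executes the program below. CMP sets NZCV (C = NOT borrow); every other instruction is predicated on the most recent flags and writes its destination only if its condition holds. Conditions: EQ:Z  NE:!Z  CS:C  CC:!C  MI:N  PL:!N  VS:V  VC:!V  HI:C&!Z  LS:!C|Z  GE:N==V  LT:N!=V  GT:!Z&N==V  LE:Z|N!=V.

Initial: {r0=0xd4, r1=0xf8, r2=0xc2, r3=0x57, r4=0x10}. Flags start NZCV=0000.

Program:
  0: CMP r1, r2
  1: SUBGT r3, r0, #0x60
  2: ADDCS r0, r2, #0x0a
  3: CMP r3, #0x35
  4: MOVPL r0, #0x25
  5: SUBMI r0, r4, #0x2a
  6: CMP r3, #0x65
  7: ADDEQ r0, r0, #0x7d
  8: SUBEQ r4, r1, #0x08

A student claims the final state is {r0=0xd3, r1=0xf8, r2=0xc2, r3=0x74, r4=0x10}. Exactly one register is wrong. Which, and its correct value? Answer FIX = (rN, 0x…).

FIX = (r0, 0x25)

0: ✓ CMP  NZCV=0010
1: ✓ SUBGT  r3←0x74
2: ✓ ADDCS  r0←0xcc
3: ✓ CMP  NZCV=0010
4: ✓ MOVPL  r0←0x25
5: · SUBMI
6: ✓ CMP  NZCV=0010
7: · ADDEQ
8: · SUBEQ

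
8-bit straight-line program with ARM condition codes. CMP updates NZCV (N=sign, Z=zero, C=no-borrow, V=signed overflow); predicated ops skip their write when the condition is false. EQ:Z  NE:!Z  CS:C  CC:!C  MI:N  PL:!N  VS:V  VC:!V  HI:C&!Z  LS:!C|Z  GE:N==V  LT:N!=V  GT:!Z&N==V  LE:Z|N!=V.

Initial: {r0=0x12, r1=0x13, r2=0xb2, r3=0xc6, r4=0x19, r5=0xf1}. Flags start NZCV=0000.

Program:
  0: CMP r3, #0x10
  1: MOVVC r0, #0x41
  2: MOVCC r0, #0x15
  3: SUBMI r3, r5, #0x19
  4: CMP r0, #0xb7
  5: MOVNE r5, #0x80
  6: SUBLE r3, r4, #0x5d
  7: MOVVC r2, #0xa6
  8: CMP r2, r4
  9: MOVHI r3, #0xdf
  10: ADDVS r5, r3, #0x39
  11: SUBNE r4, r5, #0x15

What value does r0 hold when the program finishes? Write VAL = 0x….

0: ✓ CMP  NZCV=1010
1: ✓ MOVVC  r0←0x41
2: · MOVCC
3: ✓ SUBMI  r3←0xd8
4: ✓ CMP  NZCV=1001
5: ✓ MOVNE  r5←0x80
6: · SUBLE
7: · MOVVC
8: ✓ CMP  NZCV=1010
9: ✓ MOVHI  r3←0xdf
10: · ADDVS
11: ✓ SUBNE  r4←0x6b

VAL = 0x41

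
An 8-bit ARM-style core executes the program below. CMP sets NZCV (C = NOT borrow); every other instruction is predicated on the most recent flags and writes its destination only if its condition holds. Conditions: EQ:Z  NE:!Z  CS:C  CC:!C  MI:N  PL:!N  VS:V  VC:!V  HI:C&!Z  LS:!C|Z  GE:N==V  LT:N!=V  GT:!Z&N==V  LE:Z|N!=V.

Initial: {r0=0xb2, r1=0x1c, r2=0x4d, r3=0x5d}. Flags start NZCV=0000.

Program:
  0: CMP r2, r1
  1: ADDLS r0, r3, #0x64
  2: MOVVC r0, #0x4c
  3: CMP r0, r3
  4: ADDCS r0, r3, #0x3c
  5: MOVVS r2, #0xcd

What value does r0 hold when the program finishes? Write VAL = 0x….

VAL = 0x4c

0: ✓ CMP  NZCV=0010
1: · ADDLS
2: ✓ MOVVC  r0←0x4c
3: ✓ CMP  NZCV=1000
4: · ADDCS
5: · MOVVS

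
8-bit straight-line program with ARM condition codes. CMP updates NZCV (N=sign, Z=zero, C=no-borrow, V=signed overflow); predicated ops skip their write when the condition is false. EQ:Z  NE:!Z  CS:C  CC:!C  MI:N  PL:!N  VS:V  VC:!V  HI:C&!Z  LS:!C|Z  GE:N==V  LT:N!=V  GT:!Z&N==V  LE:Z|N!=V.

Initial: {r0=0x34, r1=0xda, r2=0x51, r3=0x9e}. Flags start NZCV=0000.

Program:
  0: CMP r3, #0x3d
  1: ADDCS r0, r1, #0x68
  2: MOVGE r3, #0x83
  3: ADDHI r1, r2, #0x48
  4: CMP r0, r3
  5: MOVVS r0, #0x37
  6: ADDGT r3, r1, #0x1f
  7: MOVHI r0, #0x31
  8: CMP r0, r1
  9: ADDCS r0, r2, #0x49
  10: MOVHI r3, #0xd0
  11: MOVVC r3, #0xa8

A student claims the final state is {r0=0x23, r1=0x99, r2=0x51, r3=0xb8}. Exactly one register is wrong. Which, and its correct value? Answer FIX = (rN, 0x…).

0: ✓ CMP  NZCV=0011
1: ✓ ADDCS  r0←0x42
2: · MOVGE
3: ✓ ADDHI  r1←0x99
4: ✓ CMP  NZCV=1001
5: ✓ MOVVS  r0←0x37
6: ✓ ADDGT  r3←0xb8
7: · MOVHI
8: ✓ CMP  NZCV=1001
9: · ADDCS
10: · MOVHI
11: · MOVVC

FIX = (r0, 0x37)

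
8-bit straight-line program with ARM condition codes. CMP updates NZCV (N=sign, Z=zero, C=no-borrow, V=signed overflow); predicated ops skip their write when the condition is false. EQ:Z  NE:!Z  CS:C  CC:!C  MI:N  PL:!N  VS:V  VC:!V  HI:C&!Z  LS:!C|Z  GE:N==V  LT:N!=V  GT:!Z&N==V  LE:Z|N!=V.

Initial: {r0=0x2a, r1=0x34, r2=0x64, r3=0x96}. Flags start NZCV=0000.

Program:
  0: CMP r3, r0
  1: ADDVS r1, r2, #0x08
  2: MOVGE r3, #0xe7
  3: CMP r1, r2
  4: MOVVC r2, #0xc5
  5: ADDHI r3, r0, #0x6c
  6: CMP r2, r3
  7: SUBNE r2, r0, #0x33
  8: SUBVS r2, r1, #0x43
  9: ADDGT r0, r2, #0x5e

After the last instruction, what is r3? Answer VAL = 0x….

VAL = 0x96

0: ✓ CMP  NZCV=0011
1: ✓ ADDVS  r1←0x6c
2: · MOVGE
3: ✓ CMP  NZCV=0010
4: ✓ MOVVC  r2←0xc5
5: ✓ ADDHI  r3←0x96
6: ✓ CMP  NZCV=0010
7: ✓ SUBNE  r2←0xf7
8: · SUBVS
9: ✓ ADDGT  r0←0x55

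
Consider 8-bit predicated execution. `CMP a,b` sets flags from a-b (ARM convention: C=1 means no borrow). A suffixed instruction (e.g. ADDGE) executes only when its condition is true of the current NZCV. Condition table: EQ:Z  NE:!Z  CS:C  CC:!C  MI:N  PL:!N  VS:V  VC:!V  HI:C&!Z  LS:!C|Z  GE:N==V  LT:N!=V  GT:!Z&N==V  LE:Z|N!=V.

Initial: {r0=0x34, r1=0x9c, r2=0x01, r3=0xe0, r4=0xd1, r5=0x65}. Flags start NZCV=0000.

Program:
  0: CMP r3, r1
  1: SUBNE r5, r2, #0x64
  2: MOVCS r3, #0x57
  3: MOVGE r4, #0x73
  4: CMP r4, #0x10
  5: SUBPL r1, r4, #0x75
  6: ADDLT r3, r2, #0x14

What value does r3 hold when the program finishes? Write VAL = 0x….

VAL = 0x57

[0] flags=0010 → (cmp)
[1] flags=0010 NE?T → r5=0x9d
[2] flags=0010 CS?T → r3=0x57
[3] flags=0010 GE?T → r4=0x73
[4] flags=0010 → (cmp)
[5] flags=0010 PL?T → r1=0xfe
[6] flags=0010 LT?F → skip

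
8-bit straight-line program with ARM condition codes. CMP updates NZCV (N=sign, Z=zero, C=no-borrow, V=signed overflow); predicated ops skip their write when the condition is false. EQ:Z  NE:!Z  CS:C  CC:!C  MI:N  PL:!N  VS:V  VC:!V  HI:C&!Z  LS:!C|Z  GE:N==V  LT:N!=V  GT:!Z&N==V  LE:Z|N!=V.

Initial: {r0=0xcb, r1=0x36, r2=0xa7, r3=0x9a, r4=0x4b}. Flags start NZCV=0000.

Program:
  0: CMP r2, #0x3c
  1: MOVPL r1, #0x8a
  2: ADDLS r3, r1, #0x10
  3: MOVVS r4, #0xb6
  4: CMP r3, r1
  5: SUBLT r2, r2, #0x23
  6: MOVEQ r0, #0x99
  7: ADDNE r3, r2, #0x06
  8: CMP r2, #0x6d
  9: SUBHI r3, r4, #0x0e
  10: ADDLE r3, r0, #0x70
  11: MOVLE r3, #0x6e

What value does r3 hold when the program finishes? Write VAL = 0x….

[0] flags=0011 → (cmp)
[1] flags=0011 PL?T → r1=0x8a
[2] flags=0011 LS?F → skip
[3] flags=0011 VS?T → r4=0xb6
[4] flags=0010 → (cmp)
[5] flags=0010 LT?F → skip
[6] flags=0010 EQ?F → skip
[7] flags=0010 NE?T → r3=0xad
[8] flags=0011 → (cmp)
[9] flags=0011 HI?T → r3=0xa8
[10] flags=0011 LE?T → r3=0x3b
[11] flags=0011 LE?T → r3=0x6e

VAL = 0x6e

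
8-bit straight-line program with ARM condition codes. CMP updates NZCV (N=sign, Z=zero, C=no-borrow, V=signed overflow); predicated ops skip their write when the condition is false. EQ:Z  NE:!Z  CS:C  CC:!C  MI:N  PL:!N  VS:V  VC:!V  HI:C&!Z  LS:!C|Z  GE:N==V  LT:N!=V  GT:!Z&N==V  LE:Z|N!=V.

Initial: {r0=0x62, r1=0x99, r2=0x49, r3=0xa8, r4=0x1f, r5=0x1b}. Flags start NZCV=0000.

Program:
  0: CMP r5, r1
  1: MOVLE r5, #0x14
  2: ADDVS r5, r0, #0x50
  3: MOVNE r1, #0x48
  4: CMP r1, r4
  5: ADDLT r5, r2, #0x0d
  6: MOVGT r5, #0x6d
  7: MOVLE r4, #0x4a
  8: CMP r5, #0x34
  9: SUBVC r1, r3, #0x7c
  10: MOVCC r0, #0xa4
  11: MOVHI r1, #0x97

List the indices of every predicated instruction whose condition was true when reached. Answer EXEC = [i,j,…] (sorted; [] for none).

EXEC = [2,3,6,9,11]

0: ✓ CMP  NZCV=1001
1: · MOVLE
2: ✓ ADDVS  r5←0xb2
3: ✓ MOVNE  r1←0x48
4: ✓ CMP  NZCV=0010
5: · ADDLT
6: ✓ MOVGT  r5←0x6d
7: · MOVLE
8: ✓ CMP  NZCV=0010
9: ✓ SUBVC  r1←0x2c
10: · MOVCC
11: ✓ MOVHI  r1←0x97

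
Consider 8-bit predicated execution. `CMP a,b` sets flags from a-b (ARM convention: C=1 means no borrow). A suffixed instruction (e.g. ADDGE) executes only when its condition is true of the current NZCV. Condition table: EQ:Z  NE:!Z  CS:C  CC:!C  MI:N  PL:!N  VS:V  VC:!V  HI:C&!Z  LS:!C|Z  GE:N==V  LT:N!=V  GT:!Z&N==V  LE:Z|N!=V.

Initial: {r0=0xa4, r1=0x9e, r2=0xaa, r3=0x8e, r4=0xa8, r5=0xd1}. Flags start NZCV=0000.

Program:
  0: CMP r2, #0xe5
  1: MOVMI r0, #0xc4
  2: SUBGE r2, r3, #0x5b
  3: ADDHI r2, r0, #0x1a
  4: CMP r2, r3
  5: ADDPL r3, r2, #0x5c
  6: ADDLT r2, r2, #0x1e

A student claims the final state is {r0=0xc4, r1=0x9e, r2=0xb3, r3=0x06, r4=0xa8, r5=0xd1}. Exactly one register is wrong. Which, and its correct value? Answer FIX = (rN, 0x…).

FIX = (r2, 0xaa)

[0] flags=1000 → (cmp)
[1] flags=1000 MI?T → r0=0xc4
[2] flags=1000 GE?F → skip
[3] flags=1000 HI?F → skip
[4] flags=0010 → (cmp)
[5] flags=0010 PL?T → r3=0x06
[6] flags=0010 LT?F → skip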